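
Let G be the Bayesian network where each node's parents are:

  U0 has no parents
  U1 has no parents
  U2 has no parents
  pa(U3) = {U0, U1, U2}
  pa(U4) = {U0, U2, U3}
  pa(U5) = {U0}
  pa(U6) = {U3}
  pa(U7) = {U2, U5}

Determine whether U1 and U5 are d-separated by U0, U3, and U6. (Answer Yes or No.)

Yes

We examine all 6 paths between U1 and U5:
Path 1: U1 → U3 → U4 ← U0 → U5
  U3 is a chain here and U3 is conditioned on, so the path is blocked at U3.
Path 2: U1 → U3 → U4 ← U2 → U7 ← U5
  U3 is a chain here and U3 is conditioned on, so the path is blocked at U3.
Path 3: U1 → U3 ← U0 → U5
  U0 is a fork here and U0 is conditioned on, so the path is blocked at U0.
Path 4: U1 → U3 ← U0 → U4 ← U2 → U7 ← U5
  U0 is a fork here and U0 is conditioned on, so the path is blocked at U0.
Path 5: U1 → U3 ← U2 → U4 ← U0 → U5
  U4 is a collider here and neither U4 nor any of its descendants is conditioned on, so the collider stays closed — the path is blocked at U4.
Path 6: U1 → U3 ← U2 → U7 ← U5
  U7 is a collider here and neither U7 nor any of its descendants is conditioned on, so the collider stays closed — the path is blocked at U7.
Every path is blocked, so U1 and U5 are d-separated given {U0, U3, U6}.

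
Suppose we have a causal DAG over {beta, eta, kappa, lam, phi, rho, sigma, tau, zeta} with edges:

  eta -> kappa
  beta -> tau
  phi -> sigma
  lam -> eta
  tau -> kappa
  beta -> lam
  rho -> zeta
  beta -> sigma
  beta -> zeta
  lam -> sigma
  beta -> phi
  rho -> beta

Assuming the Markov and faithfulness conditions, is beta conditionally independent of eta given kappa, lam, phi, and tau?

Yes — beta and eta are d-separated given {kappa, lam, phi, tau}.

Enumerating the 4 paths from beta to eta and testing each for blocking by {kappa, lam, phi, tau}:
Path 1: beta → phi → sigma ← lam → eta
  phi is a chain here and phi is conditioned on, so the path is blocked at phi.
Path 2: beta → lam → eta
  lam is a chain here and lam is conditioned on, so the path is blocked at lam.
Path 3: beta → sigma ← lam → eta
  sigma is a collider here and neither sigma nor any of its descendants is conditioned on, so the collider stays closed — the path is blocked at sigma.
Path 4: beta → tau → kappa ← eta
  tau is a chain here and tau is conditioned on, so the path is blocked at tau.
Since every path is blocked, d-separation holds.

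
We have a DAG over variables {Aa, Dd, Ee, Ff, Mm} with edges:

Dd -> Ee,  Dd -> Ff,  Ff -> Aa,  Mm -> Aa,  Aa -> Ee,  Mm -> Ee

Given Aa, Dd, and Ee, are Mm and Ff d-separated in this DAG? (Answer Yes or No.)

No — Mm and Ff are not d-separated given {Aa, Dd, Ee}.

4 paths connect Mm and Ff; each must be blocked for d-separation to hold:
Path 1: Mm → Aa ← Ff
  Aa is a collider and Aa is conditioned on, which opens it — no node blocks this path, so it is active.
Path 2: Mm → Aa → Ee ← Dd → Ff
  Aa is a chain here and Aa is conditioned on, so the path is blocked at Aa.
Path 3: Mm → Ee ← Aa ← Ff
  Aa is a chain here and Aa is conditioned on, so the path is blocked at Aa.
Path 4: Mm → Ee ← Dd → Ff
  Dd is a fork here and Dd is conditioned on, so the path is blocked at Dd.
Because an active path exists, Mm and Ff are not d-separated.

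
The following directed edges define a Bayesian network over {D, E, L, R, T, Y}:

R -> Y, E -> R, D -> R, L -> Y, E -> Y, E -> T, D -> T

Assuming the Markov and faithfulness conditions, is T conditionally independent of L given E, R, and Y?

Yes — T and L are d-separated given {E, R, Y}.

There are 4 undirected paths between T and L; checking each against the conditioning set {E, R, Y}:
Path 1: T ← D → R ← E → Y ← L
  E is a fork here and E is conditioned on, so the path is blocked at E.
Path 2: T ← D → R → Y ← L
  R is a chain here and R is conditioned on, so the path is blocked at R.
Path 3: T ← E → R → Y ← L
  E is a fork here and E is conditioned on, so the path is blocked at E.
Path 4: T ← E → Y ← L
  E is a fork here and E is conditioned on, so the path is blocked at E.
All paths are blocked; T ⊥ L | {E, R, Y} holds.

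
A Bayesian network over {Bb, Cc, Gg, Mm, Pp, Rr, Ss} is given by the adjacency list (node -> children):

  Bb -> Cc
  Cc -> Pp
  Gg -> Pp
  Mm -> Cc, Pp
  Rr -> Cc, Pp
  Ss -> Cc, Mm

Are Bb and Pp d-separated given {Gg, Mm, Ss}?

We examine all 4 paths between Bb and Pp:
  1. Bb → Cc ← Mm → Pp — Cc:collider[blocks]; Mm:fork[blocks] ⇒ blocked
  2. Bb → Cc ← Ss → Mm → Pp — Cc:collider[blocks]; Ss:fork[blocks]; Mm:chain[blocks] ⇒ blocked
  3. Bb → Cc → Pp — Cc:chain[open] ⇒ active
  4. Bb → Cc ← Rr → Pp — Cc:collider[blocks]; Rr:fork[open] ⇒ blocked
At least one path is unblocked, so d-separation fails.

No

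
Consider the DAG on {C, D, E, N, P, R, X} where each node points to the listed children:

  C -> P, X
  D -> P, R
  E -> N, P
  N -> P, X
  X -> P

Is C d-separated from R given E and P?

No — C and R are not d-separated given {E, P}.

Enumerating the 4 paths from C to R and testing each for blocking by {E, P}:
Path 1: C → P ← D → R
  P is a collider and P is conditioned on, which opens it; D is a fork and D is not conditioned on — no node blocks this path, so it is active.
Path 2: C → X → P ← D → R
  X is a chain and X is not conditioned on; P is a collider and P is conditioned on, which opens it; D is a fork and D is not conditioned on — no node blocks this path, so it is active.
Path 3: C → X ← N → P ← D → R
  X is a collider and its descendant P is conditioned on, which opens it; N is a fork and N is not conditioned on; P is a collider and P is conditioned on, which opens it; D is a fork and D is not conditioned on — no node blocks this path, so it is active.
Path 4: C → X ← N ← E → P ← D → R
  E is a fork here and E is conditioned on, so the path is blocked at E.
At least one path is unblocked, so d-separation fails.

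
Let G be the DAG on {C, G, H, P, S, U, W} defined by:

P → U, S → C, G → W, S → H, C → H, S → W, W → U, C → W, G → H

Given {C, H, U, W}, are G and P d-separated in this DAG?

Yes — G and P are d-separated given {C, H, U, W}.

Enumerating the 5 paths from G to P and testing each for blocking by {C, H, U, W}:
Path 1: G → H ← S → C → W → U ← P
  C is a chain here and C is conditioned on, so the path is blocked at C.
Path 2: G → H ← S → W → U ← P
  W is a chain here and W is conditioned on, so the path is blocked at W.
Path 3: G → H ← C ← S → W → U ← P
  C is a chain here and C is conditioned on, so the path is blocked at C.
Path 4: G → H ← C → W → U ← P
  C is a fork here and C is conditioned on, so the path is blocked at C.
Path 5: G → W → U ← P
  W is a chain here and W is conditioned on, so the path is blocked at W.
All paths are blocked; G ⊥ P | {C, H, U, W} holds.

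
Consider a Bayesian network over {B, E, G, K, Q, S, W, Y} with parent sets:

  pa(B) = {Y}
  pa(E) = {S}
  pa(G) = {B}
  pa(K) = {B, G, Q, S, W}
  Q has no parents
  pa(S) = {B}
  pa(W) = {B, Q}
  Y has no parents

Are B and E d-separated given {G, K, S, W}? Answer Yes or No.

Yes

We examine all 5 paths between B and E:
Path 1: B → K ← S → E
  S is a fork here and S is conditioned on, so the path is blocked at S.
Path 2: B → S → E
  S is a chain here and S is conditioned on, so the path is blocked at S.
Path 3: B → G → K ← S → E
  G is a chain here and G is conditioned on, so the path is blocked at G.
Path 4: B → W → K ← S → E
  W is a chain here and W is conditioned on, so the path is blocked at W.
Path 5: B → W ← Q → K ← S → E
  S is a fork here and S is conditioned on, so the path is blocked at S.
All paths are blocked; B ⊥ E | {G, K, S, W} holds.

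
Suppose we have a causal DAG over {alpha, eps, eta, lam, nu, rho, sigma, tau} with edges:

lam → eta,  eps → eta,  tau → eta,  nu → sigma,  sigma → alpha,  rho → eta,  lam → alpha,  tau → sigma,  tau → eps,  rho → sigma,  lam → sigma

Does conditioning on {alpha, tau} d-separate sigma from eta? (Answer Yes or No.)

Enumerating the 5 paths from sigma to eta and testing each for blocking by {alpha, tau}:
Path 1: sigma ← tau → eta
  tau is a fork here and tau is conditioned on, so the path is blocked at tau.
Path 2: sigma ← tau → eps → eta
  tau is a fork here and tau is conditioned on, so the path is blocked at tau.
Path 3: sigma → alpha ← lam → eta
  alpha is a collider and alpha is conditioned on, which opens it; lam is a fork and lam is not conditioned on — no node blocks this path, so it is active.
Path 4: sigma ← rho → eta
  rho is a fork and rho is not conditioned on — no node blocks this path, so it is active.
Path 5: sigma ← lam → eta
  lam is a fork and lam is not conditioned on — no node blocks this path, so it is active.
At least one path is unblocked, so d-separation fails.

No — sigma and eta are not d-separated given {alpha, tau}.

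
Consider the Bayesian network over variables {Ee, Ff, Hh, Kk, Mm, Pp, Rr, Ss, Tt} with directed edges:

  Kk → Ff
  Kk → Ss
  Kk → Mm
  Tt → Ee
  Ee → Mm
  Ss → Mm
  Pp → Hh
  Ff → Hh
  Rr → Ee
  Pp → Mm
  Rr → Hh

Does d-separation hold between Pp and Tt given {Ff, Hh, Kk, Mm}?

No

There are 6 undirected paths between Pp and Tt; checking each against the conditioning set {Ff, Hh, Kk, Mm}:
Path 1: Pp → Hh ← Ff ← Kk → Ss → Mm ← Ee ← Tt
  Ff is a chain here and Ff is conditioned on, so the path is blocked at Ff.
Path 2: Pp → Hh ← Ff ← Kk → Mm ← Ee ← Tt
  Ff is a chain here and Ff is conditioned on, so the path is blocked at Ff.
Path 3: Pp → Hh ← Rr → Ee ← Tt
  Hh is a collider and Hh is conditioned on, which opens it; Rr is a fork and Rr is not conditioned on; Ee is a collider and its descendant Mm is conditioned on, which opens it — no node blocks this path, so it is active.
Path 4: Pp → Mm ← Ee ← Tt
  Mm is a collider and Mm is conditioned on, which opens it; Ee is a chain and Ee is not conditioned on — no node blocks this path, so it is active.
Path 5: Pp → Mm ← Ss ← Kk → Ff → Hh ← Rr → Ee ← Tt
  Kk is a fork here and Kk is conditioned on, so the path is blocked at Kk.
Path 6: Pp → Mm ← Kk → Ff → Hh ← Rr → Ee ← Tt
  Kk is a fork here and Kk is conditioned on, so the path is blocked at Kk.
At least one path is unblocked, so d-separation fails.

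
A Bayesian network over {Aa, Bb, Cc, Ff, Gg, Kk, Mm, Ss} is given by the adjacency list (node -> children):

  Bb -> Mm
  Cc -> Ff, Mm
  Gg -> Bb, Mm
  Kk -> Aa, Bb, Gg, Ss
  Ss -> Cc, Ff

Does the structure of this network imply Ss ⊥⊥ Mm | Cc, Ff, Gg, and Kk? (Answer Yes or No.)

Yes

Enumerating the 6 paths from Ss to Mm and testing each for blocking by {Cc, Ff, Gg, Kk}:
  1. Ss ← Kk → Gg → Bb → Mm — Kk:fork[blocks]; Gg:chain[blocks]; Bb:chain[open] ⇒ blocked
  2. Ss ← Kk → Gg → Mm — Kk:fork[blocks]; Gg:chain[blocks] ⇒ blocked
  3. Ss ← Kk → Bb ← Gg → Mm — Kk:fork[blocks]; Bb:collider[blocks]; Gg:fork[blocks] ⇒ blocked
  4. Ss ← Kk → Bb → Mm — Kk:fork[blocks]; Bb:chain[open] ⇒ blocked
  5. Ss → Cc → Mm — Cc:chain[blocks] ⇒ blocked
  6. Ss → Ff ← Cc → Mm — Ff:collider[open]; Cc:fork[blocks] ⇒ blocked
Every path is blocked, so Ss and Mm are d-separated given {Cc, Ff, Gg, Kk}.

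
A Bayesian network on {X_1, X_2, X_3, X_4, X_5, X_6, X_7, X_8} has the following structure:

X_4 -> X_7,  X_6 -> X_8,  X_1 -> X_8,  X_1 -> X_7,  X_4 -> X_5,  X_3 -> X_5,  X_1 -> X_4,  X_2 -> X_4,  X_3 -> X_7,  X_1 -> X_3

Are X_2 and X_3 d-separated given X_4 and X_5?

There are 5 undirected paths between X_2 and X_3; checking each against the conditioning set {X_4, X_5}:
Path 1: X_2 → X_4 → X_7 ← X_1 → X_3
  X_4 is a chain here and X_4 is conditioned on, so the path is blocked at X_4.
Path 2: X_2 → X_4 → X_7 ← X_3
  X_4 is a chain here and X_4 is conditioned on, so the path is blocked at X_4.
Path 3: X_2 → X_4 ← X_1 → X_7 ← X_3
  X_7 is a collider here and neither X_7 nor any of its descendants is conditioned on, so the collider stays closed — the path is blocked at X_7.
Path 4: X_2 → X_4 ← X_1 → X_3
  X_4 is a collider and X_4 is conditioned on, which opens it; X_1 is a fork and X_1 is not conditioned on — no node blocks this path, so it is active.
Path 5: X_2 → X_4 → X_5 ← X_3
  X_4 is a chain here and X_4 is conditioned on, so the path is blocked at X_4.
Since the path X_2 → X_4 ← X_1 → X_3 is active, X_2 and X_3 are not d-separated given {X_4, X_5}.

No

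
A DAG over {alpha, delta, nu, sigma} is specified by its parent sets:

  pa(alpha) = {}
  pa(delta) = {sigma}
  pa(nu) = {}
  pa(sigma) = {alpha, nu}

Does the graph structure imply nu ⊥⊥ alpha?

There is one path between nu and alpha:
Path 1: nu → sigma ← alpha
  sigma is a collider here and neither sigma nor any of its descendants is conditioned on, so the collider stays closed — the path is blocked at sigma.
Since every path is blocked, d-separation holds.

Yes — nu and alpha are d-separated given ∅.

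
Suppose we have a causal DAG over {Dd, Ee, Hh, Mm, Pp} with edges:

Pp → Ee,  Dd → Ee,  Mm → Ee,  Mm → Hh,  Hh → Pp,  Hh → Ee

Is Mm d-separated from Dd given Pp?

Yes — Mm and Dd are d-separated given {Pp}.

There are 3 undirected paths between Mm and Dd; checking each against the conditioning set {Pp}:
  1. Mm → Hh → Pp → Ee ← Dd — Hh:chain[open]; Pp:chain[blocks]; Ee:collider[blocks] ⇒ blocked
  2. Mm → Hh → Ee ← Dd — Hh:chain[open]; Ee:collider[blocks] ⇒ blocked
  3. Mm → Ee ← Dd — Ee:collider[blocks] ⇒ blocked
All paths are blocked; Mm ⊥ Dd | {Pp} holds.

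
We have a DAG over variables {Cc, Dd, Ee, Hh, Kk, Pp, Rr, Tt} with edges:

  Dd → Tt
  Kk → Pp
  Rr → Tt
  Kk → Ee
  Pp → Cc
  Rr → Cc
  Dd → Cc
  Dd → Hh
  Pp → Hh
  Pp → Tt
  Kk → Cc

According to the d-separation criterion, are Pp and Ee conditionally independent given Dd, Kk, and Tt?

Yes

There are 6 undirected paths between Pp and Ee; checking each against the conditioning set {Dd, Kk, Tt}:
Path 1: Pp → Tt ← Dd → Cc ← Kk → Ee
  Dd is a fork here and Dd is conditioned on, so the path is blocked at Dd.
Path 2: Pp → Tt ← Rr → Cc ← Kk → Ee
  Cc is a collider here and neither Cc nor any of its descendants is conditioned on, so the collider stays closed — the path is blocked at Cc.
Path 3: Pp → Cc ← Kk → Ee
  Cc is a collider here and neither Cc nor any of its descendants is conditioned on, so the collider stays closed — the path is blocked at Cc.
Path 4: Pp ← Kk → Ee
  Kk is a fork here and Kk is conditioned on, so the path is blocked at Kk.
Path 5: Pp → Hh ← Dd → Tt ← Rr → Cc ← Kk → Ee
  Hh is a collider here and neither Hh nor any of its descendants is conditioned on, so the collider stays closed — the path is blocked at Hh.
Path 6: Pp → Hh ← Dd → Cc ← Kk → Ee
  Hh is a collider here and neither Hh nor any of its descendants is conditioned on, so the collider stays closed — the path is blocked at Hh.
Since every path is blocked, d-separation holds.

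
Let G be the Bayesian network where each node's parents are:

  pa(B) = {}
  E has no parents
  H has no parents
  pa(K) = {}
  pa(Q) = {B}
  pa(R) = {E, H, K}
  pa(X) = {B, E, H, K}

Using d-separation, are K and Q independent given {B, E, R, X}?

Yes

3 paths connect K and Q; each must be blocked for d-separation to hold:
Path 1: K → X ← B → Q
  B is a fork here and B is conditioned on, so the path is blocked at B.
Path 2: K → R ← E → X ← B → Q
  E is a fork here and E is conditioned on, so the path is blocked at E.
Path 3: K → R ← H → X ← B → Q
  B is a fork here and B is conditioned on, so the path is blocked at B.
All paths are blocked; K ⊥ Q | {B, E, R, X} holds.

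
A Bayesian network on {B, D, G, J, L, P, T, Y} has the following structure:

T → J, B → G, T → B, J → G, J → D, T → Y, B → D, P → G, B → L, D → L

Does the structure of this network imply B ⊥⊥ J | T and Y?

Yes

Enumerating the 4 paths from B to J and testing each for blocking by {T, Y}:
  1. B → D ← J — D:collider[blocks] ⇒ blocked
  2. B ← T → J — T:fork[blocks] ⇒ blocked
  3. B → L ← D ← J — L:collider[blocks]; D:chain[open] ⇒ blocked
  4. B → G ← J — G:collider[blocks] ⇒ blocked
Every path is blocked, so B and J are d-separated given {T, Y}.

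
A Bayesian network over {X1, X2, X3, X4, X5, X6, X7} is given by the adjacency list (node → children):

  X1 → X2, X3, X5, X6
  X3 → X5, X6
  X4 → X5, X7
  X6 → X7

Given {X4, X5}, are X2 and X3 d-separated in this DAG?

5 paths connect X2 and X3; each must be blocked for d-separation to hold:
Path 1: X2 ← X1 → X6 → X7 ← X4 → X5 ← X3
  X7 is a collider here and neither X7 nor any of its descendants is conditioned on, so the collider stays closed — the path is blocked at X7.
Path 2: X2 ← X1 → X6 ← X3
  X6 is a collider here and neither X6 nor any of its descendants is conditioned on, so the collider stays closed — the path is blocked at X6.
Path 3: X2 ← X1 → X5 ← X4 → X7 ← X6 ← X3
  X4 is a fork here and X4 is conditioned on, so the path is blocked at X4.
Path 4: X2 ← X1 → X5 ← X3
  X1 is a fork and X1 is not conditioned on; X5 is a collider and X5 is conditioned on, which opens it — no node blocks this path, so it is active.
Path 5: X2 ← X1 → X3
  X1 is a fork and X1 is not conditioned on — no node blocks this path, so it is active.
Because an active path exists, X2 and X3 are not d-separated.

No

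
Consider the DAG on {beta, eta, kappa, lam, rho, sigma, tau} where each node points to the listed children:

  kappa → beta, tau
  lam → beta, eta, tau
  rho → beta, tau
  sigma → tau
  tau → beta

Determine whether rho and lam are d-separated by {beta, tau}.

No — rho and lam are not d-separated given {beta, tau}.

There are 6 undirected paths between rho and lam; checking each against the conditioning set {beta, tau}:
Path 1: rho → beta ← lam
  beta is a collider and beta is conditioned on, which opens it — no node blocks this path, so it is active.
Path 2: rho → beta ← tau ← lam
  tau is a chain here and tau is conditioned on, so the path is blocked at tau.
Path 3: rho → beta ← kappa → tau ← lam
  beta is a collider and beta is conditioned on, which opens it; kappa is a fork and kappa is not conditioned on; tau is a collider and tau is conditioned on, which opens it — no node blocks this path, so it is active.
Path 4: rho → tau ← lam
  tau is a collider and tau is conditioned on, which opens it — no node blocks this path, so it is active.
Path 5: rho → tau → beta ← lam
  tau is a chain here and tau is conditioned on, so the path is blocked at tau.
Path 6: rho → tau ← kappa → beta ← lam
  tau is a collider and tau is conditioned on, which opens it; kappa is a fork and kappa is not conditioned on; beta is a collider and beta is conditioned on, which opens it — no node blocks this path, so it is active.
Because an active path exists, rho and lam are not d-separated.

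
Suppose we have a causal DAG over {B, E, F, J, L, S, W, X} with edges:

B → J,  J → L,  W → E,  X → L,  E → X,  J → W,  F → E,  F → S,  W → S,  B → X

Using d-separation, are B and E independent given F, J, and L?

No

There are 6 undirected paths between B and E; checking each against the conditioning set {F, J, L}:
Path 1: B → X ← E
  X is a collider and its descendant L is conditioned on, which opens it — no node blocks this path, so it is active.
Path 2: B → X → L ← J → W → S ← F → E
  J is a fork here and J is conditioned on, so the path is blocked at J.
Path 3: B → X → L ← J → W → E
  J is a fork here and J is conditioned on, so the path is blocked at J.
Path 4: B → J → L ← X ← E
  J is a chain here and J is conditioned on, so the path is blocked at J.
Path 5: B → J → W → S ← F → E
  J is a chain here and J is conditioned on, so the path is blocked at J.
Path 6: B → J → W → E
  J is a chain here and J is conditioned on, so the path is blocked at J.
Because an active path exists, B and E are not d-separated.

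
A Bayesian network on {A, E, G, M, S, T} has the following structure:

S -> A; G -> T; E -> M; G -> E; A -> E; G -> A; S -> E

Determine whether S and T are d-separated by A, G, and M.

Enumerating the 4 paths from S to T and testing each for blocking by {A, G, M}:
Path 1: S → A ← G → T
  G is a fork here and G is conditioned on, so the path is blocked at G.
Path 2: S → A → E ← G → T
  A is a chain here and A is conditioned on, so the path is blocked at A.
Path 3: S → E ← G → T
  G is a fork here and G is conditioned on, so the path is blocked at G.
Path 4: S → E ← A ← G → T
  A is a chain here and A is conditioned on, so the path is blocked at A.
Every path is blocked, so S and T are d-separated given {A, G, M}.

Yes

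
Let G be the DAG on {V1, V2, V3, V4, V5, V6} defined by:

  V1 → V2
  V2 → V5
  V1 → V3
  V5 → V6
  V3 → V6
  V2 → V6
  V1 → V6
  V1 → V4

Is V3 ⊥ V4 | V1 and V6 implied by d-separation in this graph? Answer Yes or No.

Yes — V3 and V4 are d-separated given {V1, V6}.

We examine all 4 paths between V3 and V4:
  1. V3 ← V1 → V4 — V1:fork[blocks] ⇒ blocked
  2. V3 → V6 ← V2 ← V1 → V4 — V6:collider[open]; V2:chain[open]; V1:fork[blocks] ⇒ blocked
  3. V3 → V6 ← V1 → V4 — V6:collider[open]; V1:fork[blocks] ⇒ blocked
  4. V3 → V6 ← V5 ← V2 ← V1 → V4 — V6:collider[open]; V5:chain[open]; V2:chain[open]; V1:fork[blocks] ⇒ blocked
All paths are blocked; V3 ⊥ V4 | {V1, V6} holds.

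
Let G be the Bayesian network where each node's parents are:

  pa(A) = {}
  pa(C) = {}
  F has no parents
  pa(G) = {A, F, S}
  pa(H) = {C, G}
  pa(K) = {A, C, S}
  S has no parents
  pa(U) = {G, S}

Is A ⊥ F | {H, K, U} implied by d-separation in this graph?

No

There are 4 undirected paths between A and F; checking each against the conditioning set {H, K, U}:
  1. A → K ← C → H ← G ← F — K:collider[open]; C:fork[open]; H:collider[open]; G:chain[open] ⇒ active
  2. A → K ← S → G ← F — K:collider[open]; S:fork[open]; G:collider[open] ⇒ active
  3. A → K ← S → U ← G ← F — K:collider[open]; S:fork[open]; U:collider[open]; G:chain[open] ⇒ active
  4. A → G ← F — G:collider[open] ⇒ active
At least one path is unblocked, so d-separation fails.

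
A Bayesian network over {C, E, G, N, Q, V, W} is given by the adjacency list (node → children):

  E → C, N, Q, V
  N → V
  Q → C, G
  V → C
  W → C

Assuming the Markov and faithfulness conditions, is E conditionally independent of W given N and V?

We examine all 4 paths between E and W:
Path 1: E → Q → C ← W
  C is a collider here and neither C nor any of its descendants is conditioned on, so the collider stays closed — the path is blocked at C.
Path 2: E → C ← W
  C is a collider here and neither C nor any of its descendants is conditioned on, so the collider stays closed — the path is blocked at C.
Path 3: E → N → V → C ← W
  N is a chain here and N is conditioned on, so the path is blocked at N.
Path 4: E → V → C ← W
  V is a chain here and V is conditioned on, so the path is blocked at V.
Since every path is blocked, d-separation holds.

Yes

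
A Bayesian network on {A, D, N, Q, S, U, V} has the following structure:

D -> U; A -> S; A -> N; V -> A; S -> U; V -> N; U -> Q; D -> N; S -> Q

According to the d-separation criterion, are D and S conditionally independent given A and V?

4 paths connect D and S; each must be blocked for d-separation to hold:
Path 1: D → N ← V → A → S
  N is a collider here and neither N nor any of its descendants is conditioned on, so the collider stays closed — the path is blocked at N.
Path 2: D → N ← A → S
  N is a collider here and neither N nor any of its descendants is conditioned on, so the collider stays closed — the path is blocked at N.
Path 3: D → U ← S
  U is a collider here and neither U nor any of its descendants is conditioned on, so the collider stays closed — the path is blocked at U.
Path 4: D → U → Q ← S
  Q is a collider here and neither Q nor any of its descendants is conditioned on, so the collider stays closed — the path is blocked at Q.
Every path is blocked, so D and S are d-separated given {A, V}.

Yes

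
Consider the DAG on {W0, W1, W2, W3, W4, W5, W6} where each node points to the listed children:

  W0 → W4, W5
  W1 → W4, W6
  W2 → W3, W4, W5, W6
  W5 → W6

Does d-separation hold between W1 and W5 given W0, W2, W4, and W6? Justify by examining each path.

6 paths connect W1 and W5; each must be blocked for d-separation to hold:
  1. W1 → W4 ← W2 → W5 — W4:collider[open]; W2:fork[blocks] ⇒ blocked
  2. W1 → W4 ← W2 → W6 ← W5 — W4:collider[open]; W2:fork[blocks]; W6:collider[open] ⇒ blocked
  3. W1 → W4 ← W0 → W5 — W4:collider[open]; W0:fork[blocks] ⇒ blocked
  4. W1 → W6 ← W2 → W4 ← W0 → W5 — W6:collider[open]; W2:fork[blocks]; W4:collider[open]; W0:fork[blocks] ⇒ blocked
  5. W1 → W6 ← W2 → W5 — W6:collider[open]; W2:fork[blocks] ⇒ blocked
  6. W1 → W6 ← W5 — W6:collider[open] ⇒ active
Because an active path exists, W1 and W5 are not d-separated.

No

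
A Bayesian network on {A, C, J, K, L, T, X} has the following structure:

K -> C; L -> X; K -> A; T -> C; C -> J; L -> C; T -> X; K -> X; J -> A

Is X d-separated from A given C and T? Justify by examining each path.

No — X and A are not d-separated given {C, T}.

We examine all 6 paths between X and A:
Path 1: X ← T → C → J → A
  T is a fork here and T is conditioned on, so the path is blocked at T.
Path 2: X ← T → C ← K → A
  T is a fork here and T is conditioned on, so the path is blocked at T.
Path 3: X ← L → C → J → A
  C is a chain here and C is conditioned on, so the path is blocked at C.
Path 4: X ← L → C ← K → A
  L is a fork and L is not conditioned on; C is a collider and C is conditioned on, which opens it; K is a fork and K is not conditioned on — no node blocks this path, so it is active.
Path 5: X ← K → A
  K is a fork and K is not conditioned on — no node blocks this path, so it is active.
Path 6: X ← K → C → J → A
  C is a chain here and C is conditioned on, so the path is blocked at C.
Since the path X ← L → C ← K → A is active, X and A are not d-separated given {C, T}.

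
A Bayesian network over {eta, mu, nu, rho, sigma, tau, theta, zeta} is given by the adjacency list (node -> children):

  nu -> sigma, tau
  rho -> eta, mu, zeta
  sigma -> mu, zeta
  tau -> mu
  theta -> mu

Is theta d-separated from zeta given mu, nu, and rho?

There are 3 undirected paths between theta and zeta; checking each against the conditioning set {mu, nu, rho}:
Path 1: theta → mu ← tau ← nu → sigma → zeta
  nu is a fork here and nu is conditioned on, so the path is blocked at nu.
Path 2: theta → mu ← sigma → zeta
  mu is a collider and mu is conditioned on, which opens it; sigma is a fork and sigma is not conditioned on — no node blocks this path, so it is active.
Path 3: theta → mu ← rho → zeta
  rho is a fork here and rho is conditioned on, so the path is blocked at rho.
At least one path is unblocked, so d-separation fails.

No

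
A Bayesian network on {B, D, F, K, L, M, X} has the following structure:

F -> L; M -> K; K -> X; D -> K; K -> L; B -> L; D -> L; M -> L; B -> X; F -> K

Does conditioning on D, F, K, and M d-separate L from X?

5 paths connect L and X; each must be blocked for d-separation to hold:
  1. L ← D → K → X — D:fork[blocks]; K:chain[blocks] ⇒ blocked
  2. L ← K → X — K:fork[blocks] ⇒ blocked
  3. L ← F → K → X — F:fork[blocks]; K:chain[blocks] ⇒ blocked
  4. L ← B → X — B:fork[open] ⇒ active
  5. L ← M → K → X — M:fork[blocks]; K:chain[blocks] ⇒ blocked
At least one path is unblocked, so d-separation fails.

No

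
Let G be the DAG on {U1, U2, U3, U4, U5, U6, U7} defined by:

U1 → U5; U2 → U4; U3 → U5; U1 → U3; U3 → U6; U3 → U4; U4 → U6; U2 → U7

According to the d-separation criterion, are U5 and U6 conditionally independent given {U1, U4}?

4 paths connect U5 and U6; each must be blocked for d-separation to hold:
Path 1: U5 ← U3 → U4 → U6
  U4 is a chain here and U4 is conditioned on, so the path is blocked at U4.
Path 2: U5 ← U3 → U6
  U3 is a fork and U3 is not conditioned on — no node blocks this path, so it is active.
Path 3: U5 ← U1 → U3 → U4 → U6
  U1 is a fork here and U1 is conditioned on, so the path is blocked at U1.
Path 4: U5 ← U1 → U3 → U6
  U1 is a fork here and U1 is conditioned on, so the path is blocked at U1.
Because an active path exists, U5 and U6 are not d-separated.

No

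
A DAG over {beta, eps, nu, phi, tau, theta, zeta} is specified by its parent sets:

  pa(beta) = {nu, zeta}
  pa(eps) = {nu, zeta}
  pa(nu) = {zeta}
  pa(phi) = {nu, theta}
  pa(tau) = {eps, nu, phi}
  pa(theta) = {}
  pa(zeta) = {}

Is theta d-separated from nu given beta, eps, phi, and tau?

No — theta and nu are not d-separated given {beta, eps, phi, tau}.

There are 5 undirected paths between theta and nu; checking each against the conditioning set {beta, eps, phi, tau}:
Path 1: theta → phi → tau ← nu
  phi is a chain here and phi is conditioned on, so the path is blocked at phi.
Path 2: theta → phi → tau ← eps ← nu
  phi is a chain here and phi is conditioned on, so the path is blocked at phi.
Path 3: theta → phi → tau ← eps ← zeta → beta ← nu
  phi is a chain here and phi is conditioned on, so the path is blocked at phi.
Path 4: theta → phi → tau ← eps ← zeta → nu
  phi is a chain here and phi is conditioned on, so the path is blocked at phi.
Path 5: theta → phi ← nu
  phi is a collider and phi is conditioned on, which opens it — no node blocks this path, so it is active.
Because an active path exists, theta and nu are not d-separated.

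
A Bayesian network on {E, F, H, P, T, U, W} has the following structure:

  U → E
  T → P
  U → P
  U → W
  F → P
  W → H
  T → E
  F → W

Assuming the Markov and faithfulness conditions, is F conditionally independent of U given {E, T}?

Yes — F and U are d-separated given {E, T}.

Enumerating the 3 paths from F to U and testing each for blocking by {E, T}:
Path 1: F → W ← U
  W is a collider here and neither W nor any of its descendants is conditioned on, so the collider stays closed — the path is blocked at W.
Path 2: F → P ← U
  P is a collider here and neither P nor any of its descendants is conditioned on, so the collider stays closed — the path is blocked at P.
Path 3: F → P ← T → E ← U
  P is a collider here and neither P nor any of its descendants is conditioned on, so the collider stays closed — the path is blocked at P.
Since every path is blocked, d-separation holds.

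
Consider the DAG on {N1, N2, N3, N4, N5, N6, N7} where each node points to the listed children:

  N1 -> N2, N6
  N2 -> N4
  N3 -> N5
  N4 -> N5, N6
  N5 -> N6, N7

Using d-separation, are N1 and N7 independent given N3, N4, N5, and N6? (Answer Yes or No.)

4 paths connect N1 and N7; each must be blocked for d-separation to hold:
  1. N1 → N6 ← N5 → N7 — N6:collider[open]; N5:fork[blocks] ⇒ blocked
  2. N1 → N6 ← N4 → N5 → N7 — N6:collider[open]; N4:fork[blocks]; N5:chain[blocks] ⇒ blocked
  3. N1 → N2 → N4 → N5 → N7 — N2:chain[open]; N4:chain[blocks]; N5:chain[blocks] ⇒ blocked
  4. N1 → N2 → N4 → N6 ← N5 → N7 — N2:chain[open]; N4:chain[blocks]; N6:collider[open]; N5:fork[blocks] ⇒ blocked
Every path is blocked, so N1 and N7 are d-separated given {N3, N4, N5, N6}.

Yes — N1 and N7 are d-separated given {N3, N4, N5, N6}.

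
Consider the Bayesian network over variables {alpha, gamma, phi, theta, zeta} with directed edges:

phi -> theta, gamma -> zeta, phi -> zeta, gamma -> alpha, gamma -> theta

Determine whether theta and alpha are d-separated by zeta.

There are 2 undirected paths between theta and alpha; checking each against the conditioning set {zeta}:
Path 1: theta ← gamma → alpha
  gamma is a fork and gamma is not conditioned on — no node blocks this path, so it is active.
Path 2: theta ← phi → zeta ← gamma → alpha
  phi is a fork and phi is not conditioned on; zeta is a collider and zeta is conditioned on, which opens it; gamma is a fork and gamma is not conditioned on — no node blocks this path, so it is active.
Since the path theta ← gamma → alpha is active, theta and alpha are not d-separated given {zeta}.

No — theta and alpha are not d-separated given {zeta}.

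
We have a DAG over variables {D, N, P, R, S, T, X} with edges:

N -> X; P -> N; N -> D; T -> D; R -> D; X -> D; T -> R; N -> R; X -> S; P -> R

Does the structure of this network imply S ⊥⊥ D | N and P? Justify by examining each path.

We examine all 6 paths between S and D:
Path 1: S ← X → D
  X is a fork and X is not conditioned on — no node blocks this path, so it is active.
Path 2: S ← X ← N ← P → R ← T → D
  N is a chain here and N is conditioned on, so the path is blocked at N.
Path 3: S ← X ← N ← P → R → D
  N is a chain here and N is conditioned on, so the path is blocked at N.
Path 4: S ← X ← N → R ← T → D
  N is a fork here and N is conditioned on, so the path is blocked at N.
Path 5: S ← X ← N → R → D
  N is a fork here and N is conditioned on, so the path is blocked at N.
Path 6: S ← X ← N → D
  N is a fork here and N is conditioned on, so the path is blocked at N.
Because an active path exists, S and D are not d-separated.

No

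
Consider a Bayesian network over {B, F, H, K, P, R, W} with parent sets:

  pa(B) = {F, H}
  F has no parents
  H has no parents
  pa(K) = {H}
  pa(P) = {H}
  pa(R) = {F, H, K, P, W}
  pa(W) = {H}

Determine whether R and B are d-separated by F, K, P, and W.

There are 5 undirected paths between R and B; checking each against the conditioning set {F, K, P, W}:
  1. R ← H → B — H:fork[open] ⇒ active
  2. R ← W ← H → B — W:chain[blocks]; H:fork[open] ⇒ blocked
  3. R ← P ← H → B — P:chain[blocks]; H:fork[open] ⇒ blocked
  4. R ← K ← H → B — K:chain[blocks]; H:fork[open] ⇒ blocked
  5. R ← F → B — F:fork[blocks] ⇒ blocked
At least one path is unblocked, so d-separation fails.

No — R and B are not d-separated given {F, K, P, W}.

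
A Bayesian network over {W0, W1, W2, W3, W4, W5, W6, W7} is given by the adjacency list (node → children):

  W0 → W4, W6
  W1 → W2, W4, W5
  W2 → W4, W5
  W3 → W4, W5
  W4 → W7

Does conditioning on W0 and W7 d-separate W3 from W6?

Yes — W3 and W6 are d-separated given {W0, W7}.

We examine all 5 paths between W3 and W6:
Path 1: W3 → W4 ← W0 → W6
  W0 is a fork here and W0 is conditioned on, so the path is blocked at W0.
Path 2: W3 → W5 ← W1 → W4 ← W0 → W6
  W5 is a collider here and neither W5 nor any of its descendants is conditioned on, so the collider stays closed — the path is blocked at W5.
Path 3: W3 → W5 ← W1 → W2 → W4 ← W0 → W6
  W5 is a collider here and neither W5 nor any of its descendants is conditioned on, so the collider stays closed — the path is blocked at W5.
Path 4: W3 → W5 ← W2 ← W1 → W4 ← W0 → W6
  W5 is a collider here and neither W5 nor any of its descendants is conditioned on, so the collider stays closed — the path is blocked at W5.
Path 5: W3 → W5 ← W2 → W4 ← W0 → W6
  W5 is a collider here and neither W5 nor any of its descendants is conditioned on, so the collider stays closed — the path is blocked at W5.
Every path is blocked, so W3 and W6 are d-separated given {W0, W7}.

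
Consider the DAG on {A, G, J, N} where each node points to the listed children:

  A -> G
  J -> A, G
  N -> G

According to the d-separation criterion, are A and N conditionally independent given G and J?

We examine all 2 paths between A and N:
  1. A ← J → G ← N — J:fork[blocks]; G:collider[open] ⇒ blocked
  2. A → G ← N — G:collider[open] ⇒ active
At least one path is unblocked, so d-separation fails.

No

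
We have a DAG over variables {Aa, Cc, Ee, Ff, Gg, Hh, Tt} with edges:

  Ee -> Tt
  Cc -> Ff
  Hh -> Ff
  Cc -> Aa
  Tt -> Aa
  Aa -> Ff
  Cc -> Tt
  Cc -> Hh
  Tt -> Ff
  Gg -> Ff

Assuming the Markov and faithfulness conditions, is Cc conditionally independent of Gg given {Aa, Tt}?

6 paths connect Cc and Gg; each must be blocked for d-separation to hold:
Path 1: Cc → Ff ← Gg
  Ff is a collider here and neither Ff nor any of its descendants is conditioned on, so the collider stays closed — the path is blocked at Ff.
Path 2: Cc → Hh → Ff ← Gg
  Ff is a collider here and neither Ff nor any of its descendants is conditioned on, so the collider stays closed — the path is blocked at Ff.
Path 3: Cc → Aa → Ff ← Gg
  Aa is a chain here and Aa is conditioned on, so the path is blocked at Aa.
Path 4: Cc → Aa ← Tt → Ff ← Gg
  Tt is a fork here and Tt is conditioned on, so the path is blocked at Tt.
Path 5: Cc → Tt → Ff ← Gg
  Tt is a chain here and Tt is conditioned on, so the path is blocked at Tt.
Path 6: Cc → Tt → Aa → Ff ← Gg
  Tt is a chain here and Tt is conditioned on, so the path is blocked at Tt.
All paths are blocked; Cc ⊥ Gg | {Aa, Tt} holds.

Yes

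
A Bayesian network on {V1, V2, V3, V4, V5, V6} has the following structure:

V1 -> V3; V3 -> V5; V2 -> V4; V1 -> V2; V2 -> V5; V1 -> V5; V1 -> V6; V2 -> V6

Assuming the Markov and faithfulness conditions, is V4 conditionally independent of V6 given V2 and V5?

There are 4 undirected paths between V4 and V6; checking each against the conditioning set {V2, V5}:
Path 1: V4 ← V2 → V6
  V2 is a fork here and V2 is conditioned on, so the path is blocked at V2.
Path 2: V4 ← V2 ← V1 → V6
  V2 is a chain here and V2 is conditioned on, so the path is blocked at V2.
Path 3: V4 ← V2 → V5 ← V1 → V6
  V2 is a fork here and V2 is conditioned on, so the path is blocked at V2.
Path 4: V4 ← V2 → V5 ← V3 ← V1 → V6
  V2 is a fork here and V2 is conditioned on, so the path is blocked at V2.
Every path is blocked, so V4 and V6 are d-separated given {V2, V5}.

Yes — V4 and V6 are d-separated given {V2, V5}.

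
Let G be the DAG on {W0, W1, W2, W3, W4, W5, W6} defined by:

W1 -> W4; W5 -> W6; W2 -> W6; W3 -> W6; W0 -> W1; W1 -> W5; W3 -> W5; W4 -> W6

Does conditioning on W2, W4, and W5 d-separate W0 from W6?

No

There are 3 undirected paths between W0 and W6; checking each against the conditioning set {W2, W4, W5}:
Path 1: W0 → W1 → W5 → W6
  W5 is a chain here and W5 is conditioned on, so the path is blocked at W5.
Path 2: W0 → W1 → W5 ← W3 → W6
  W1 is a chain and W1 is not conditioned on; W5 is a collider and W5 is conditioned on, which opens it; W3 is a fork and W3 is not conditioned on — no node blocks this path, so it is active.
Path 3: W0 → W1 → W4 → W6
  W4 is a chain here and W4 is conditioned on, so the path is blocked at W4.
At least one path is unblocked, so d-separation fails.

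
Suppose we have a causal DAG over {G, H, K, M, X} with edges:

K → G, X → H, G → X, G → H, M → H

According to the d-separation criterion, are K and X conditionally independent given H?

No — K and X are not d-separated given {H}.

There are 2 undirected paths between K and X; checking each against the conditioning set {H}:
Path 1: K → G → H ← X
  G is a chain and G is not conditioned on; H is a collider and H is conditioned on, which opens it — no node blocks this path, so it is active.
Path 2: K → G → X
  G is a chain and G is not conditioned on — no node blocks this path, so it is active.
Since the path K → G → H ← X is active, K and X are not d-separated given {H}.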